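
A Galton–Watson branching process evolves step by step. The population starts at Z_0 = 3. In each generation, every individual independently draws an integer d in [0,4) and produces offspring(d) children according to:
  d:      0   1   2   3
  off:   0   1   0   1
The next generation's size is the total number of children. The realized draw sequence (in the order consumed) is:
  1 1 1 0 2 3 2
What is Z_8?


gen 0: Z_0=3, draws=[1, 1, 1], offspring=[1, 1, 1], Z_1=3
gen 1: Z_1=3, draws=[0, 2, 3], offspring=[0, 0, 1], Z_2=1
gen 2: Z_2=1, draws=[2], offspring=[0], Z_3=0
gen 3: Z_3=0, draws=[], offspring=[], Z_4=0
gen 4: Z_4=0, draws=[], offspring=[], Z_5=0
gen 5: Z_5=0, draws=[], offspring=[], Z_6=0
gen 6: Z_6=0, draws=[], offspring=[], Z_7=0
gen 7: Z_7=0, draws=[], offspring=[], Z_8=0

0


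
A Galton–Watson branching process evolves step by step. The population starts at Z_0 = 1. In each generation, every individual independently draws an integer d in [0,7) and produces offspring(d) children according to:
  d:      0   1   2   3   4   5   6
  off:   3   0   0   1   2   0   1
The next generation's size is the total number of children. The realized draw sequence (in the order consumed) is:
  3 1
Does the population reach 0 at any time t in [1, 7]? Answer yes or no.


yes

gen 0: Z_0=1, draws=[3], offspring=[1], Z_1=1
gen 1: Z_1=1, draws=[1], offspring=[0], Z_2=0
gen 2: Z_2=0, draws=[], offspring=[], Z_3=0
gen 3: Z_3=0, draws=[], offspring=[], Z_4=0
gen 4: Z_4=0, draws=[], offspring=[], Z_5=0
gen 5: Z_5=0, draws=[], offspring=[], Z_6=0
gen 6: Z_6=0, draws=[], offspring=[], Z_7=0


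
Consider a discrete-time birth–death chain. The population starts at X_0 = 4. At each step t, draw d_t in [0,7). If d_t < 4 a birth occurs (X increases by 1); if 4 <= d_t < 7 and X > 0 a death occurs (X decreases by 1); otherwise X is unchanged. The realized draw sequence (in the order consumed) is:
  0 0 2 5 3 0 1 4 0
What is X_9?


t=0: X=4, d=0 → birth, X_1=5
t=1: X=5, d=0 → birth, X_2=6
t=2: X=6, d=2 → birth, X_3=7
t=3: X=7, d=5 → death, X_4=6
t=4: X=6, d=3 → birth, X_5=7
t=5: X=7, d=0 → birth, X_6=8
t=6: X=8, d=1 → birth, X_7=9
t=7: X=9, d=4 → death, X_8=8
t=8: X=8, d=0 → birth, X_9=9

9


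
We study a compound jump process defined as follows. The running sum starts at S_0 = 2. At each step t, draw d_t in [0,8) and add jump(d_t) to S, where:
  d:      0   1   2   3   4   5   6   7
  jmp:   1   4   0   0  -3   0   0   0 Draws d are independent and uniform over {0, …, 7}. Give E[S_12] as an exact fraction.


Outcome values over d=0..7: [1, 4, 0, 0, -3, 0, 0, 0]
Σy = 2, Σy² = 26, M = 8
μ = 2/8 = 1/4,  σ² = 26/8 − (1/4)² = 51/16
E[S_12] = 2 + 12·(1/4) = 5

5


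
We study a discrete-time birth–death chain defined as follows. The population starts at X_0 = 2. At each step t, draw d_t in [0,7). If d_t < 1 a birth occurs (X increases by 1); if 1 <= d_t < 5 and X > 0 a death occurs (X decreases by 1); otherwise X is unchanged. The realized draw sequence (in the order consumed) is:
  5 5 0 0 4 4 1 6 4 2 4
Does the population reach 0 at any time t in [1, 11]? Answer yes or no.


t=0: X=2, d=5 → hold, X_1=2
t=1: X=2, d=5 → hold, X_2=2
t=2: X=2, d=0 → birth, X_3=3
t=3: X=3, d=0 → birth, X_4=4
t=4: X=4, d=4 → death, X_5=3
t=5: X=3, d=4 → death, X_6=2
t=6: X=2, d=1 → death, X_7=1
t=7: X=1, d=6 → hold, X_8=1
t=8: X=1, d=4 → death, X_9=0
t=9: X=0, d=2 → hold, X_10=0
t=10: X=0, d=4 → hold, X_11=0

yes


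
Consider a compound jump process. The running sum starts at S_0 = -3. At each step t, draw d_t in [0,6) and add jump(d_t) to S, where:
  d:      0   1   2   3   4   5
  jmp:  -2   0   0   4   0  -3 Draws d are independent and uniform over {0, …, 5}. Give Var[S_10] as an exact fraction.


865/18

Outcome values over d=0..5: [-2, 0, 0, 4, 0, -3]
Σy = -1, Σy² = 29, M = 6
μ = -1/6 = -1/6,  σ² = 29/6 − (-1/6)² = 173/36
Independent increments: Var[S_10] = 10·σ² = 10·(173/36) = 865/18


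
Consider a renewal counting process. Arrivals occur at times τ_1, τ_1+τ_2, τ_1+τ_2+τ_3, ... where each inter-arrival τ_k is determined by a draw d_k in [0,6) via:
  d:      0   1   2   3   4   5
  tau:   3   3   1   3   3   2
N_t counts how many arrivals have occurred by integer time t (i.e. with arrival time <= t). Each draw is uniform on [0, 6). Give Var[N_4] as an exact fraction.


Inter-arrival values over d=0..5: [3, 3, 1, 3, 3, 2]
Each d has probability 1/6, so the pmf of τ is: f(1) = 1/6, f(2) = 1/6, f(3) = 2/3
Let p_n(j) = P(N_n = j), with p_0 = [1]. Condition on τ_1: p_n(0) = P(τ > n), and for j >= 1, p_n(j) = Σ_{k<=n} f(k)·p_{n−k}(j−1)
p_1 = [5/6, 1/6]  (j = 0..1)
p_2 = [2/3, 11/36, 1/36]  (j = 0..2)
p_3 = [0, 11/12, 17/216, 1/216]  (j = 0..3)
p_4 = [0, 2/3, 17/54, 23/1296, 1/1296]  (j = 0..4)
E[N_4] = Σ j·p_4(j) = 1753/1296;  E[N_4²] = Σ j²·p_4(j) = 2719/1296
Var[N_4] = 2719/1296 − (1753/1296)² = 450815/1679616

450815/1679616


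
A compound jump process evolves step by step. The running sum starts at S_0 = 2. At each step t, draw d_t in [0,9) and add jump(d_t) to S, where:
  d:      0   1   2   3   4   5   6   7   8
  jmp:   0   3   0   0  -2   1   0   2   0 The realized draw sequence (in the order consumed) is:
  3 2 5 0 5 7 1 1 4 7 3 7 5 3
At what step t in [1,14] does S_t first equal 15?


t=0: S=2, d=3, jump=0, S_1=2
t=1: S=2, d=2, jump=0, S_2=2
t=2: S=2, d=5, jump=1, S_3=3
t=3: S=3, d=0, jump=0, S_4=3
t=4: S=3, d=5, jump=1, S_5=4
t=5: S=4, d=7, jump=2, S_6=6
t=6: S=6, d=1, jump=3, S_7=9
t=7: S=9, d=1, jump=3, S_8=12
t=8: S=12, d=4, jump=-2, S_9=10
t=9: S=10, d=7, jump=2, S_10=12
t=10: S=12, d=3, jump=0, S_11=12
t=11: S=12, d=7, jump=2, S_12=14
t=12: S=14, d=5, jump=1, S_13=15
t=13: S=15, d=3, jump=0, S_14=15

13


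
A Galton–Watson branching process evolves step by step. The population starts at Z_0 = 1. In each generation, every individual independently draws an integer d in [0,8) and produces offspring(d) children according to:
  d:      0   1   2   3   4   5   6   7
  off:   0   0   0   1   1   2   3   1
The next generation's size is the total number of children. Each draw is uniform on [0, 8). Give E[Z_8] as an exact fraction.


1

Outcome values over d=0..7: [0, 0, 0, 1, 1, 2, 3, 1]
Σy = 8, Σy² = 16, M = 8
μ = 8/8 = 1,  σ² = 16/8 − (1)² = 1
E[Z_0] = 1
E[Z_1] = 1·E[Z_0] = 1
E[Z_2] = 1·E[Z_1] = 1
E[Z_3] = 1·E[Z_2] = 1
E[Z_4] = 1·E[Z_3] = 1
E[Z_5] = 1·E[Z_4] = 1
E[Z_6] = 1·E[Z_5] = 1
E[Z_7] = 1·E[Z_6] = 1
E[Z_8] = 1·E[Z_7] = 1


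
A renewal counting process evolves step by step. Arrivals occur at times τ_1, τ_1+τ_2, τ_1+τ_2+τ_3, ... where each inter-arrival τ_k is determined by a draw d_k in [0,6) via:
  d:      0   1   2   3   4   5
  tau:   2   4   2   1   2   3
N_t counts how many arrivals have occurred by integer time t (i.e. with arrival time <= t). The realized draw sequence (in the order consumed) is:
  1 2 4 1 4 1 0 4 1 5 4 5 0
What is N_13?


4

draw d_1=1: τ_1=4, arrival time A_1=4
draw d_2=2: τ_2=2, arrival time A_2=6
draw d_3=4: τ_3=2, arrival time A_3=8
draw d_4=1: τ_4=4, arrival time A_4=12
draw d_5=4: τ_5=2, arrival time A_5=14
draw d_6=1: τ_6=4, arrival time A_6=18
draw d_7=0: τ_7=2, arrival time A_7=20
draw d_8=4: τ_8=2, arrival time A_8=22
draw d_9=1: τ_9=4, arrival time A_9=26
draw d_10=5: τ_10=3, arrival time A_10=29
draw d_11=4: τ_11=2, arrival time A_11=31
draw d_12=5: τ_12=3, arrival time A_12=34
draw d_13=0: τ_13=2, arrival time A_13=36
N_t over t=0..13: 0:0 1:0 2:0 3:0 4:1 5:1 6:2 7:2 8:3 9:3 10:3 11:3 12:4 13:4


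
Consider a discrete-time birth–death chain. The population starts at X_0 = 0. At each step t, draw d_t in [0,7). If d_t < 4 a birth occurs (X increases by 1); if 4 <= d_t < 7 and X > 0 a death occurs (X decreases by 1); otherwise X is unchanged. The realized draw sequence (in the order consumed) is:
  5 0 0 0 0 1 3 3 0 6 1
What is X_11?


t=0: X=0, d=5 → hold, X_1=0
t=1: X=0, d=0 → birth, X_2=1
t=2: X=1, d=0 → birth, X_3=2
t=3: X=2, d=0 → birth, X_4=3
t=4: X=3, d=0 → birth, X_5=4
t=5: X=4, d=1 → birth, X_6=5
t=6: X=5, d=3 → birth, X_7=6
t=7: X=6, d=3 → birth, X_8=7
t=8: X=7, d=0 → birth, X_9=8
t=9: X=8, d=6 → death, X_10=7
t=10: X=7, d=1 → birth, X_11=8

8


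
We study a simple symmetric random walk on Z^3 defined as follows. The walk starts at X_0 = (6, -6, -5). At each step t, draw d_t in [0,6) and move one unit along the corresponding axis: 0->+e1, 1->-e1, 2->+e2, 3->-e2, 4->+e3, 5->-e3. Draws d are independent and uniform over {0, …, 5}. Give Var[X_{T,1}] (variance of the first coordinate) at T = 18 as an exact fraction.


Outcome values over d=0..5: [1, -1, 0, 0, 0, 0]
Σy = 0, Σy² = 2, M = 6
μ = 0/6 = 0,  σ² = 2/6 − (0)² = 1/3
Independent increments: Var[X_18] = 18·σ² = 18·(1/3) = 6

6


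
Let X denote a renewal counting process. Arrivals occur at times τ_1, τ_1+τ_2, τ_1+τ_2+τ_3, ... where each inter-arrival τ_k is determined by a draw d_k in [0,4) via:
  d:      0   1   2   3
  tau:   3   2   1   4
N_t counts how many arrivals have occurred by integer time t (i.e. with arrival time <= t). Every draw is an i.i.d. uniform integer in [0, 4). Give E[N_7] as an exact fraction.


42541/16384

Inter-arrival values over d=0..3: [3, 2, 1, 4]
Each d has probability 1/4, so the pmf of τ is: f(1) = 1/4, f(2) = 1/4, f(3) = 1/4, f(4) = 1/4
Renewal equation for m(n) = E[N_n]: condition on τ_1 = k (if k <= n, one arrival plus a fresh copy on the remaining n−k steps): m(n) = F(n) + Σ_{k<=n} f(k)·m(n−k), where F(n) = P(τ <= n) and m(0) = 0
m(1) = F(1) = 1/4
m(2) = F(2) + f(1)·m(1) = 1/2 + 1/4·1/4 = 9/16
m(3) = F(3) + f(1)·m(2) + f(2)·m(1) = 3/4 + 1/4·9/16 + 1/4·1/4 = 61/64
m(4) = F(4) + f(1)·m(3) + f(2)·m(2) + f(3)·m(1) = 1 + 1/4·61/64 + 1/4·9/16 + 1/4·1/4 = 369/256
m(5) = F(5) + f(1)·m(4) + f(2)·m(3) + f(3)·m(2) + f(4)·m(1) = 1 + 1/4·369/256 + 1/4·61/64 + 1/4·9/16 + 1/4·1/4 = 1845/1024
m(6) = F(6) + f(1)·m(5) + f(2)·m(4) + f(3)·m(3) + f(4)·m(2) = 1 + 1/4·1845/1024 + 1/4·369/256 + 1/4·61/64 + 1/4·9/16 = 8969/4096
m(7) = F(7) + f(1)·m(6) + f(2)·m(5) + f(3)·m(4) + f(4)·m(3) = 1 + 1/4·8969/4096 + 1/4·1845/1024 + 1/4·369/256 + 1/4·61/64 = 42541/16384
E[N_7] = m(7) = 42541/16384


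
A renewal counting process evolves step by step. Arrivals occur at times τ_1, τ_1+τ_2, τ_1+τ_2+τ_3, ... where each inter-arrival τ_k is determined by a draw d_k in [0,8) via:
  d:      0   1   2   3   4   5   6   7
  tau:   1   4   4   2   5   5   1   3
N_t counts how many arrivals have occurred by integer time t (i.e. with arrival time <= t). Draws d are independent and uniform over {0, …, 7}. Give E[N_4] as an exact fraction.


255/256

Inter-arrival values over d=0..7: [1, 4, 4, 2, 5, 5, 1, 3]
Each d has probability 1/8, so the pmf of τ is: f(1) = 1/4, f(2) = 1/8, f(3) = 1/8, f(4) = 1/4, f(5) = 1/4
Renewal equation for m(n) = E[N_n]: condition on τ_1 = k (if k <= n, one arrival plus a fresh copy on the remaining n−k steps): m(n) = F(n) + Σ_{k<=n} f(k)·m(n−k), where F(n) = P(τ <= n) and m(0) = 0
m(1) = F(1) = 1/4
m(2) = F(2) + f(1)·m(1) = 3/8 + 1/4·1/4 = 7/16
m(3) = F(3) + f(1)·m(2) + f(2)·m(1) = 1/2 + 1/4·7/16 + 1/8·1/4 = 41/64
m(4) = F(4) + f(1)·m(3) + f(2)·m(2) + f(3)·m(1) = 3/4 + 1/4·41/64 + 1/8·7/16 + 1/8·1/4 = 255/256
E[N_4] = m(4) = 255/256


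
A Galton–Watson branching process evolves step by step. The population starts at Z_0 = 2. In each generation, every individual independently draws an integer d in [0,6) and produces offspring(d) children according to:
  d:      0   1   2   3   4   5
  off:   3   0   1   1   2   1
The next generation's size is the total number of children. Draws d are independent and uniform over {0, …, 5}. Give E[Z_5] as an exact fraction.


Outcome values over d=0..5: [3, 0, 1, 1, 2, 1]
Σy = 8, Σy² = 16, M = 6
μ = 8/6 = 4/3,  σ² = 16/6 − (4/3)² = 8/9
E[Z_0] = 2
E[Z_1] = 4/3·E[Z_0] = 8/3
E[Z_2] = 4/3·E[Z_1] = 32/9
E[Z_3] = 4/3·E[Z_2] = 128/27
E[Z_4] = 4/3·E[Z_3] = 512/81
E[Z_5] = 4/3·E[Z_4] = 2048/243

2048/243


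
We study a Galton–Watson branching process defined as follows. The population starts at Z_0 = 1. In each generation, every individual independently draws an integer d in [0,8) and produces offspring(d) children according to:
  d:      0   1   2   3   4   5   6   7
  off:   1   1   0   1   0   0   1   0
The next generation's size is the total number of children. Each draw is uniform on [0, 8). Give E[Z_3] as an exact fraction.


Outcome values over d=0..7: [1, 1, 0, 1, 0, 0, 1, 0]
Σy = 4, Σy² = 4, M = 8
μ = 4/8 = 1/2,  σ² = 4/8 − (1/2)² = 1/4
E[Z_0] = 1
E[Z_1] = 1/2·E[Z_0] = 1/2
E[Z_2] = 1/2·E[Z_1] = 1/4
E[Z_3] = 1/2·E[Z_2] = 1/8

1/8


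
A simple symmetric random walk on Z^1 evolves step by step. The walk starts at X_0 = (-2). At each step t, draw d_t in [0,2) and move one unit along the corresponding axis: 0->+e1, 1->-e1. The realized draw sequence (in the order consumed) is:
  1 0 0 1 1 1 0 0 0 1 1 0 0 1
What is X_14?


t=0: X=(-2), d=1 → -e1, X_1=(-3)
t=1: X=(-3), d=0 → +e1, X_2=(-2)
t=2: X=(-2), d=0 → +e1, X_3=(-1)
t=3: X=(-1), d=1 → -e1, X_4=(-2)
t=4: X=(-2), d=1 → -e1, X_5=(-3)
t=5: X=(-3), d=1 → -e1, X_6=(-4)
t=6: X=(-4), d=0 → +e1, X_7=(-3)
t=7: X=(-3), d=0 → +e1, X_8=(-2)
t=8: X=(-2), d=0 → +e1, X_9=(-1)
t=9: X=(-1), d=1 → -e1, X_10=(-2)
t=10: X=(-2), d=1 → -e1, X_11=(-3)
t=11: X=(-3), d=0 → +e1, X_12=(-2)
t=12: X=(-2), d=0 → +e1, X_13=(-1)
t=13: X=(-1), d=1 → -e1, X_14=(-2)

(-2)


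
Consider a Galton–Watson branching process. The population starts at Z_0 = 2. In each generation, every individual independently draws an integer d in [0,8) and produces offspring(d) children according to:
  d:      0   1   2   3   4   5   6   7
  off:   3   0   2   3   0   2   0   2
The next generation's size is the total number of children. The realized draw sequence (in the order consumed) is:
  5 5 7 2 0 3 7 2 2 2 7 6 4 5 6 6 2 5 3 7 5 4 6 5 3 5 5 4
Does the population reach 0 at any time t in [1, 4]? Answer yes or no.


gen 0: Z_0=2, draws=[5, 5], offspring=[2, 2], Z_1=4
gen 1: Z_1=4, draws=[7, 2, 0, 3], offspring=[2, 2, 3, 3], Z_2=10
gen 2: Z_2=10, draws=[7, 2, 2, 2, 7, 6, 4, 5, 6, 6], offspring=[2, 2, 2, 2, 2, 0, 0, 2, 0, 0], Z_3=12
gen 3: Z_3=12, draws=[2, 5, 3, 7, 5, 4, 6, 5, 3, 5, 5, 4], offspring=[2, 2, 3, 2, 2, 0, 0, 2, 3, 2, 2, 0], Z_4=20

no


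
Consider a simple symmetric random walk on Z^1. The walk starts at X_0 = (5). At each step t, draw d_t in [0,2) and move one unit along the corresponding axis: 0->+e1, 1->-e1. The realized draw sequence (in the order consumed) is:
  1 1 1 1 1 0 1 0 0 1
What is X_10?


t=0: X=(5), d=1 → -e1, X_1=(4)
t=1: X=(4), d=1 → -e1, X_2=(3)
t=2: X=(3), d=1 → -e1, X_3=(2)
t=3: X=(2), d=1 → -e1, X_4=(1)
t=4: X=(1), d=1 → -e1, X_5=(0)
t=5: X=(0), d=0 → +e1, X_6=(1)
t=6: X=(1), d=1 → -e1, X_7=(0)
t=7: X=(0), d=0 → +e1, X_8=(1)
t=8: X=(1), d=0 → +e1, X_9=(2)
t=9: X=(2), d=1 → -e1, X_10=(1)

(1)


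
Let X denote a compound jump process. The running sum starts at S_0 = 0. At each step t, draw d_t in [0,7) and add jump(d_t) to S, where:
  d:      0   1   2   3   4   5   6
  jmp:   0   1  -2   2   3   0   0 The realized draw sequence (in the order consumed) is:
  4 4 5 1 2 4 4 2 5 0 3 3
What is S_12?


t=0: S=0, d=4, jump=3, S_1=3
t=1: S=3, d=4, jump=3, S_2=6
t=2: S=6, d=5, jump=0, S_3=6
t=3: S=6, d=1, jump=1, S_4=7
t=4: S=7, d=2, jump=-2, S_5=5
t=5: S=5, d=4, jump=3, S_6=8
t=6: S=8, d=4, jump=3, S_7=11
t=7: S=11, d=2, jump=-2, S_8=9
t=8: S=9, d=5, jump=0, S_9=9
t=9: S=9, d=0, jump=0, S_10=9
t=10: S=9, d=3, jump=2, S_11=11
t=11: S=11, d=3, jump=2, S_12=13

13


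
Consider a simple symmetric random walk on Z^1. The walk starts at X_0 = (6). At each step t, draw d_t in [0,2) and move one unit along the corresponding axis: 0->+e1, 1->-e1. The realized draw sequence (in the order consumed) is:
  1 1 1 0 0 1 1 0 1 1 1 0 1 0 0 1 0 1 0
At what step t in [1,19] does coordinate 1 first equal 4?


2

t=0: X=(6), d=1 → -e1, X_1=(5)
t=1: X=(5), d=1 → -e1, X_2=(4)
t=2: X=(4), d=1 → -e1, X_3=(3)
t=3: X=(3), d=0 → +e1, X_4=(4)
t=4: X=(4), d=0 → +e1, X_5=(5)
t=5: X=(5), d=1 → -e1, X_6=(4)
t=6: X=(4), d=1 → -e1, X_7=(3)
t=7: X=(3), d=0 → +e1, X_8=(4)
t=8: X=(4), d=1 → -e1, X_9=(3)
t=9: X=(3), d=1 → -e1, X_10=(2)
t=10: X=(2), d=1 → -e1, X_11=(1)
t=11: X=(1), d=0 → +e1, X_12=(2)
t=12: X=(2), d=1 → -e1, X_13=(1)
t=13: X=(1), d=0 → +e1, X_14=(2)
t=14: X=(2), d=0 → +e1, X_15=(3)
t=15: X=(3), d=1 → -e1, X_16=(2)
t=16: X=(2), d=0 → +e1, X_17=(3)
t=17: X=(3), d=1 → -e1, X_18=(2)
t=18: X=(2), d=0 → +e1, X_19=(3)


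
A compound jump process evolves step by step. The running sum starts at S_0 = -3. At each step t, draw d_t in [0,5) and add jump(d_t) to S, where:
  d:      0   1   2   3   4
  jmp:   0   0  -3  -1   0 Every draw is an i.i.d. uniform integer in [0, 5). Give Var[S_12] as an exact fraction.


408/25

Outcome values over d=0..4: [0, 0, -3, -1, 0]
Σy = -4, Σy² = 10, M = 5
μ = -4/5 = -4/5,  σ² = 10/5 − (-4/5)² = 34/25
Independent increments: Var[S_12] = 12·σ² = 12·(34/25) = 408/25


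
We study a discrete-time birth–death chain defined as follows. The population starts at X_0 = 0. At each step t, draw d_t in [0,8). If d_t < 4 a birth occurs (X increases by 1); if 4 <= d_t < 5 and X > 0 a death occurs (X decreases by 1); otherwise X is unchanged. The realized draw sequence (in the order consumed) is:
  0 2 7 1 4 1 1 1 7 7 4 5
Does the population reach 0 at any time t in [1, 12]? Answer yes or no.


t=0: X=0, d=0 → birth, X_1=1
t=1: X=1, d=2 → birth, X_2=2
t=2: X=2, d=7 → hold, X_3=2
t=3: X=2, d=1 → birth, X_4=3
t=4: X=3, d=4 → death, X_5=2
t=5: X=2, d=1 → birth, X_6=3
t=6: X=3, d=1 → birth, X_7=4
t=7: X=4, d=1 → birth, X_8=5
t=8: X=5, d=7 → hold, X_9=5
t=9: X=5, d=7 → hold, X_10=5
t=10: X=5, d=4 → death, X_11=4
t=11: X=4, d=5 → hold, X_12=4

no


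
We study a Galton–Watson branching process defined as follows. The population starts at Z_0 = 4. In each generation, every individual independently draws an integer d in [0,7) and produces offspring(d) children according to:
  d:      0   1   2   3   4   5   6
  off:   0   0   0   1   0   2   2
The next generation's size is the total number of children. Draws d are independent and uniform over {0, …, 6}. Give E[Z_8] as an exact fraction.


Outcome values over d=0..6: [0, 0, 0, 1, 0, 2, 2]
Σy = 5, Σy² = 9, M = 7
μ = 5/7 = 5/7,  σ² = 9/7 − (5/7)² = 38/49
E[Z_0] = 4
E[Z_1] = 5/7·E[Z_0] = 20/7
E[Z_2] = 5/7·E[Z_1] = 100/49
E[Z_3] = 5/7·E[Z_2] = 500/343
E[Z_4] = 5/7·E[Z_3] = 2500/2401
E[Z_5] = 5/7·E[Z_4] = 12500/16807
E[Z_6] = 5/7·E[Z_5] = 62500/117649
E[Z_7] = 5/7·E[Z_6] = 312500/823543
E[Z_8] = 5/7·E[Z_7] = 1562500/5764801

1562500/5764801


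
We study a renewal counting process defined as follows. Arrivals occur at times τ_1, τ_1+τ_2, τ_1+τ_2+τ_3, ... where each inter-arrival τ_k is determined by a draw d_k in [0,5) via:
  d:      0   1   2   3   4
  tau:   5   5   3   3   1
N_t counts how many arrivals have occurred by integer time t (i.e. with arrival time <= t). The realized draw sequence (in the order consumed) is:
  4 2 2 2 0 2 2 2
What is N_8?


draw d_1=4: τ_1=1, arrival time A_1=1
draw d_2=2: τ_2=3, arrival time A_2=4
draw d_3=2: τ_3=3, arrival time A_3=7
draw d_4=2: τ_4=3, arrival time A_4=10
draw d_5=0: τ_5=5, arrival time A_5=15
draw d_6=2: τ_6=3, arrival time A_6=18
draw d_7=2: τ_7=3, arrival time A_7=21
draw d_8=2: τ_8=3, arrival time A_8=24
N_t over t=0..8: 0:0 1:1 2:1 3:1 4:2 5:2 6:2 7:3 8:3

3


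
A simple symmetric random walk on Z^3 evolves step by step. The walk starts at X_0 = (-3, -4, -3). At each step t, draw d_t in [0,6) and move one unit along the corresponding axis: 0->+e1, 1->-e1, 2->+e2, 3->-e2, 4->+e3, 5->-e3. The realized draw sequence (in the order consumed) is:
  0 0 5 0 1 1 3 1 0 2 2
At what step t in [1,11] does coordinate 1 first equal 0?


4

t=0: X=(-3, -4, -3), d=0 → +e1, X_1=(-2, -4, -3)
t=1: X=(-2, -4, -3), d=0 → +e1, X_2=(-1, -4, -3)
t=2: X=(-1, -4, -3), d=5 → -e3, X_3=(-1, -4, -4)
t=3: X=(-1, -4, -4), d=0 → +e1, X_4=(0, -4, -4)
t=4: X=(0, -4, -4), d=1 → -e1, X_5=(-1, -4, -4)
t=5: X=(-1, -4, -4), d=1 → -e1, X_6=(-2, -4, -4)
t=6: X=(-2, -4, -4), d=3 → -e2, X_7=(-2, -5, -4)
t=7: X=(-2, -5, -4), d=1 → -e1, X_8=(-3, -5, -4)
t=8: X=(-3, -5, -4), d=0 → +e1, X_9=(-2, -5, -4)
t=9: X=(-2, -5, -4), d=2 → +e2, X_10=(-2, -4, -4)
t=10: X=(-2, -4, -4), d=2 → +e2, X_11=(-2, -3, -4)


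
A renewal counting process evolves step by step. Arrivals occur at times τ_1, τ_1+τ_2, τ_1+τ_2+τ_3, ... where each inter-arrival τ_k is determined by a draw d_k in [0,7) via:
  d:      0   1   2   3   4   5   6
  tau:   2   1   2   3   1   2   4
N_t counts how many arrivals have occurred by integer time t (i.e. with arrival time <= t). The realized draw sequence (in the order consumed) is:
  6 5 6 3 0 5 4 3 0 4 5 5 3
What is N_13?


4

draw d_1=6: τ_1=4, arrival time A_1=4
draw d_2=5: τ_2=2, arrival time A_2=6
draw d_3=6: τ_3=4, arrival time A_3=10
draw d_4=3: τ_4=3, arrival time A_4=13
draw d_5=0: τ_5=2, arrival time A_5=15
draw d_6=5: τ_6=2, arrival time A_6=17
draw d_7=4: τ_7=1, arrival time A_7=18
draw d_8=3: τ_8=3, arrival time A_8=21
draw d_9=0: τ_9=2, arrival time A_9=23
draw d_10=4: τ_10=1, arrival time A_10=24
draw d_11=5: τ_11=2, arrival time A_11=26
draw d_12=5: τ_12=2, arrival time A_12=28
draw d_13=3: τ_13=3, arrival time A_13=31
N_t over t=0..13: 0:0 1:0 2:0 3:0 4:1 5:1 6:2 7:2 8:2 9:2 10:3 11:3 12:3 13:4


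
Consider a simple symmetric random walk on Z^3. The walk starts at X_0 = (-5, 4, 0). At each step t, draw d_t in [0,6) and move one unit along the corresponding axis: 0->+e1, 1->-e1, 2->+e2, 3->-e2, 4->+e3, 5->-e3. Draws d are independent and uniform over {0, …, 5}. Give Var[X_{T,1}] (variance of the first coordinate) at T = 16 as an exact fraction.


Outcome values over d=0..5: [1, -1, 0, 0, 0, 0]
Σy = 0, Σy² = 2, M = 6
μ = 0/6 = 0,  σ² = 2/6 − (0)² = 1/3
Independent increments: Var[X_16] = 16·σ² = 16·(1/3) = 16/3

16/3


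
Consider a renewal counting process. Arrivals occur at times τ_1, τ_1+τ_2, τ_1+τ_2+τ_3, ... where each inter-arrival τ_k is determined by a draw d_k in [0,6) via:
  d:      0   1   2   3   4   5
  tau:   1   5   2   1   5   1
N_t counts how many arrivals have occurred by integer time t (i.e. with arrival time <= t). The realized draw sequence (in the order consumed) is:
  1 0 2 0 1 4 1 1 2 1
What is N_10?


4

draw d_1=1: τ_1=5, arrival time A_1=5
draw d_2=0: τ_2=1, arrival time A_2=6
draw d_3=2: τ_3=2, arrival time A_3=8
draw d_4=0: τ_4=1, arrival time A_4=9
draw d_5=1: τ_5=5, arrival time A_5=14
draw d_6=4: τ_6=5, arrival time A_6=19
draw d_7=1: τ_7=5, arrival time A_7=24
draw d_8=1: τ_8=5, arrival time A_8=29
draw d_9=2: τ_9=2, arrival time A_9=31
draw d_10=1: τ_10=5, arrival time A_10=36
N_t over t=0..10: 0:0 1:0 2:0 3:0 4:0 5:1 6:2 7:2 8:3 9:4 10:4


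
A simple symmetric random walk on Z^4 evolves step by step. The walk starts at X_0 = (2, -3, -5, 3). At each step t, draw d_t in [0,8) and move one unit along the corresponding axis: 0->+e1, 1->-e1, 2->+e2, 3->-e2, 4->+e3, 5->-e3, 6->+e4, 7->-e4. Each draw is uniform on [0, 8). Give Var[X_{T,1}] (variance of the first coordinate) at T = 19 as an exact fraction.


19/4

Outcome values over d=0..7: [1, -1, 0, 0, 0, 0, 0, 0]
Σy = 0, Σy² = 2, M = 8
μ = 0/8 = 0,  σ² = 2/8 − (0)² = 1/4
Independent increments: Var[X_19] = 19·σ² = 19·(1/4) = 19/4


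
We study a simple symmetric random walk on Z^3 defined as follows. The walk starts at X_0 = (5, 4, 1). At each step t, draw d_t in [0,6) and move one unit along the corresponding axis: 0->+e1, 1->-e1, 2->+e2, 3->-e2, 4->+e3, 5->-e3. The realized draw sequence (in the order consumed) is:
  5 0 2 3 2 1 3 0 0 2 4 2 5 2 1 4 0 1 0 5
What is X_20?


(7, 7, 0)

t=0: X=(5, 4, 1), d=5 → -e3, X_1=(5, 4, 0)
t=1: X=(5, 4, 0), d=0 → +e1, X_2=(6, 4, 0)
t=2: X=(6, 4, 0), d=2 → +e2, X_3=(6, 5, 0)
t=3: X=(6, 5, 0), d=3 → -e2, X_4=(6, 4, 0)
t=4: X=(6, 4, 0), d=2 → +e2, X_5=(6, 5, 0)
t=5: X=(6, 5, 0), d=1 → -e1, X_6=(5, 5, 0)
t=6: X=(5, 5, 0), d=3 → -e2, X_7=(5, 4, 0)
t=7: X=(5, 4, 0), d=0 → +e1, X_8=(6, 4, 0)
t=8: X=(6, 4, 0), d=0 → +e1, X_9=(7, 4, 0)
t=9: X=(7, 4, 0), d=2 → +e2, X_10=(7, 5, 0)
t=10: X=(7, 5, 0), d=4 → +e3, X_11=(7, 5, 1)
t=11: X=(7, 5, 1), d=2 → +e2, X_12=(7, 6, 1)
t=12: X=(7, 6, 1), d=5 → -e3, X_13=(7, 6, 0)
t=13: X=(7, 6, 0), d=2 → +e2, X_14=(7, 7, 0)
t=14: X=(7, 7, 0), d=1 → -e1, X_15=(6, 7, 0)
t=15: X=(6, 7, 0), d=4 → +e3, X_16=(6, 7, 1)
t=16: X=(6, 7, 1), d=0 → +e1, X_17=(7, 7, 1)
t=17: X=(7, 7, 1), d=1 → -e1, X_18=(6, 7, 1)
t=18: X=(6, 7, 1), d=0 → +e1, X_19=(7, 7, 1)
t=19: X=(7, 7, 1), d=5 → -e3, X_20=(7, 7, 0)


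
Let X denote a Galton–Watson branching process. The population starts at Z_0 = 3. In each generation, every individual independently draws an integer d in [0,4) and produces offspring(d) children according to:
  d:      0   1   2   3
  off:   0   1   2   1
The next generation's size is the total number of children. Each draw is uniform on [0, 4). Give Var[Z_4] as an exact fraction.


6

Outcome values over d=0..3: [0, 1, 2, 1]
Σy = 4, Σy² = 6, M = 4
μ = 4/4 = 1,  σ² = 6/4 − (1)² = 1/2
V_0 = 0, E_0 = 3
V_1 = 1/2·E_0 + (1)²·V_0 = 3/2;  E_1 = 3
V_2 = 1/2·E_1 + (1)²·V_1 = 3;  E_2 = 3
V_3 = 1/2·E_2 + (1)²·V_2 = 9/2;  E_3 = 3
V_4 = 1/2·E_3 + (1)²·V_3 = 6;  E_4 = 3


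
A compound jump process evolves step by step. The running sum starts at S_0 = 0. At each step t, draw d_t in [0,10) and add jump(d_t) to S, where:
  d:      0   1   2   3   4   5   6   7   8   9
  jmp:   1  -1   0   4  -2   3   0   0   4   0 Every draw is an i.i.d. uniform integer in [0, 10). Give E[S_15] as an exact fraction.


27/2

Outcome values over d=0..9: [1, -1, 0, 4, -2, 3, 0, 0, 4, 0]
Σy = 9, Σy² = 47, M = 10
μ = 9/10 = 9/10,  σ² = 47/10 − (9/10)² = 389/100
E[S_15] = 0 + 15·(9/10) = 27/2


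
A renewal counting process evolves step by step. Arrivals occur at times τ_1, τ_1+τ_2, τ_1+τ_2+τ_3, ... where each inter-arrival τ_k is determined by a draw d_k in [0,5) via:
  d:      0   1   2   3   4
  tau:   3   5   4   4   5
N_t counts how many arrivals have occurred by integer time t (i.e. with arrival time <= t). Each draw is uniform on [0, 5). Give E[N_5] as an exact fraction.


1

Inter-arrival values over d=0..4: [3, 5, 4, 4, 5]
Each d has probability 1/5, so the pmf of τ is: f(3) = 1/5, f(4) = 2/5, f(5) = 2/5
Renewal equation for m(n) = E[N_n]: condition on τ_1 = k (if k <= n, one arrival plus a fresh copy on the remaining n−k steps): m(n) = F(n) + Σ_{k<=n} f(k)·m(n−k), where F(n) = P(τ <= n) and m(0) = 0
m(1) = F(1) = 0
m(2) = F(2) = 0
m(3) = F(3) = 1/5
m(4) = F(4) = 3/5
m(5) = F(5) = 1
E[N_5] = m(5) = 1


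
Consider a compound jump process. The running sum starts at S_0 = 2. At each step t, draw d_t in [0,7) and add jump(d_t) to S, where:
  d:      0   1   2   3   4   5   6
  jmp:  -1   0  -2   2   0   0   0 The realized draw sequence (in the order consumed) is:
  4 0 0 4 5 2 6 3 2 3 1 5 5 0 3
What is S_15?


1

t=0: S=2, d=4, jump=0, S_1=2
t=1: S=2, d=0, jump=-1, S_2=1
t=2: S=1, d=0, jump=-1, S_3=0
t=3: S=0, d=4, jump=0, S_4=0
t=4: S=0, d=5, jump=0, S_5=0
t=5: S=0, d=2, jump=-2, S_6=-2
t=6: S=-2, d=6, jump=0, S_7=-2
t=7: S=-2, d=3, jump=2, S_8=0
t=8: S=0, d=2, jump=-2, S_9=-2
t=9: S=-2, d=3, jump=2, S_10=0
t=10: S=0, d=1, jump=0, S_11=0
t=11: S=0, d=5, jump=0, S_12=0
t=12: S=0, d=5, jump=0, S_13=0
t=13: S=0, d=0, jump=-1, S_14=-1
t=14: S=-1, d=3, jump=2, S_15=1


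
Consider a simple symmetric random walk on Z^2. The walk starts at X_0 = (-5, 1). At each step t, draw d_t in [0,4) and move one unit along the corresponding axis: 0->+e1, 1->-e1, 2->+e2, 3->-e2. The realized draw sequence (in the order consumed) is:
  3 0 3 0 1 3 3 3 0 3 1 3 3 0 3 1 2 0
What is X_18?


t=0: X=(-5, 1), d=3 → -e2, X_1=(-5, 0)
t=1: X=(-5, 0), d=0 → +e1, X_2=(-4, 0)
t=2: X=(-4, 0), d=3 → -e2, X_3=(-4, -1)
t=3: X=(-4, -1), d=0 → +e1, X_4=(-3, -1)
t=4: X=(-3, -1), d=1 → -e1, X_5=(-4, -1)
t=5: X=(-4, -1), d=3 → -e2, X_6=(-4, -2)
t=6: X=(-4, -2), d=3 → -e2, X_7=(-4, -3)
t=7: X=(-4, -3), d=3 → -e2, X_8=(-4, -4)
t=8: X=(-4, -4), d=0 → +e1, X_9=(-3, -4)
t=9: X=(-3, -4), d=3 → -e2, X_10=(-3, -5)
t=10: X=(-3, -5), d=1 → -e1, X_11=(-4, -5)
t=11: X=(-4, -5), d=3 → -e2, X_12=(-4, -6)
t=12: X=(-4, -6), d=3 → -e2, X_13=(-4, -7)
t=13: X=(-4, -7), d=0 → +e1, X_14=(-3, -7)
t=14: X=(-3, -7), d=3 → -e2, X_15=(-3, -8)
t=15: X=(-3, -8), d=1 → -e1, X_16=(-4, -8)
t=16: X=(-4, -8), d=2 → +e2, X_17=(-4, -7)
t=17: X=(-4, -7), d=0 → +e1, X_18=(-3, -7)

(-3, -7)


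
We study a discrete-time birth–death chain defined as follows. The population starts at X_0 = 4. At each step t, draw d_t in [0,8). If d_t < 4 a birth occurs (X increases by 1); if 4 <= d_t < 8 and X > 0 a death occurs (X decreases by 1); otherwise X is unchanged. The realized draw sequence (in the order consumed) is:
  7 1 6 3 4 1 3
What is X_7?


t=0: X=4, d=7 → death, X_1=3
t=1: X=3, d=1 → birth, X_2=4
t=2: X=4, d=6 → death, X_3=3
t=3: X=3, d=3 → birth, X_4=4
t=4: X=4, d=4 → death, X_5=3
t=5: X=3, d=1 → birth, X_6=4
t=6: X=4, d=3 → birth, X_7=5

5


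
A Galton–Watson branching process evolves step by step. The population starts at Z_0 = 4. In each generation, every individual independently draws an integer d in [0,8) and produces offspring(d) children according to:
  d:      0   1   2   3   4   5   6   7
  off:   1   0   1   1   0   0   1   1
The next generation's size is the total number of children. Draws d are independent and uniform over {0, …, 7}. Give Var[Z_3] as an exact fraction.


48375/65536

Outcome values over d=0..7: [1, 0, 1, 1, 0, 0, 1, 1]
Σy = 5, Σy² = 5, M = 8
μ = 5/8 = 5/8,  σ² = 5/8 − (5/8)² = 15/64
V_0 = 0, E_0 = 4
V_1 = 15/64·E_0 + (5/8)²·V_0 = 15/16;  E_1 = 5/2
V_2 = 15/64·E_1 + (5/8)²·V_1 = 975/1024;  E_2 = 25/16
V_3 = 15/64·E_2 + (5/8)²·V_2 = 48375/65536;  E_3 = 125/128


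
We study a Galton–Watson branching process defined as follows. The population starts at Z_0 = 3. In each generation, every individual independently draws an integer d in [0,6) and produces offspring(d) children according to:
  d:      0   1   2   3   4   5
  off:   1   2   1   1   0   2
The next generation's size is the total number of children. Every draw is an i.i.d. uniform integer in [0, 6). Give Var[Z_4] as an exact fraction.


6443255/559872

Outcome values over d=0..5: [1, 2, 1, 1, 0, 2]
Σy = 7, Σy² = 11, M = 6
μ = 7/6 = 7/6,  σ² = 11/6 − (7/6)² = 17/36
V_0 = 0, E_0 = 3
V_1 = 17/36·E_0 + (7/6)²·V_0 = 17/12;  E_1 = 7/2
V_2 = 17/36·E_1 + (7/6)²·V_1 = 1547/432;  E_2 = 49/12
V_3 = 17/36·E_2 + (7/6)²·V_2 = 105791/15552;  E_3 = 343/72
V_4 = 17/36·E_3 + (7/6)²·V_3 = 6443255/559872;  E_4 = 2401/432


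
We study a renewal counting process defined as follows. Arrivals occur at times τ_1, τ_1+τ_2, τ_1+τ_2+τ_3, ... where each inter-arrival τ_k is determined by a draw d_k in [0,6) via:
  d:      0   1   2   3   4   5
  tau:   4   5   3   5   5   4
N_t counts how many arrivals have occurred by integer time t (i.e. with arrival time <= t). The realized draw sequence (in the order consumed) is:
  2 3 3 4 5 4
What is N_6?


1

draw d_1=2: τ_1=3, arrival time A_1=3
draw d_2=3: τ_2=5, arrival time A_2=8
draw d_3=3: τ_3=5, arrival time A_3=13
draw d_4=4: τ_4=5, arrival time A_4=18
draw d_5=5: τ_5=4, arrival time A_5=22
draw d_6=4: τ_6=5, arrival time A_6=27
N_t over t=0..6: 0:0 1:0 2:0 3:1 4:1 5:1 6:1


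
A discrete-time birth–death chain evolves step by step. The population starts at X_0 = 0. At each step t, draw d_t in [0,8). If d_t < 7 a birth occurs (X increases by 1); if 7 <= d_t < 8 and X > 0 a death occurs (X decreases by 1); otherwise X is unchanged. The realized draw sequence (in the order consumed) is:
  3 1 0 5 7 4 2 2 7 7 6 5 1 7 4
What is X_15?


7

t=0: X=0, d=3 → birth, X_1=1
t=1: X=1, d=1 → birth, X_2=2
t=2: X=2, d=0 → birth, X_3=3
t=3: X=3, d=5 → birth, X_4=4
t=4: X=4, d=7 → death, X_5=3
t=5: X=3, d=4 → birth, X_6=4
t=6: X=4, d=2 → birth, X_7=5
t=7: X=5, d=2 → birth, X_8=6
t=8: X=6, d=7 → death, X_9=5
t=9: X=5, d=7 → death, X_10=4
t=10: X=4, d=6 → birth, X_11=5
t=11: X=5, d=5 → birth, X_12=6
t=12: X=6, d=1 → birth, X_13=7
t=13: X=7, d=7 → death, X_14=6
t=14: X=6, d=4 → birth, X_15=7


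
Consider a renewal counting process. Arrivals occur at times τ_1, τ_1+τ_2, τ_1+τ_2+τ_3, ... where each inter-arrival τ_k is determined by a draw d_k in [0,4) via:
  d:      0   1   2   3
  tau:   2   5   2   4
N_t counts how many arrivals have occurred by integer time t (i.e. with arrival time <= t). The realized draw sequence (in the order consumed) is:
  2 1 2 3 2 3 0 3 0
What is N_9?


draw d_1=2: τ_1=2, arrival time A_1=2
draw d_2=1: τ_2=5, arrival time A_2=7
draw d_3=2: τ_3=2, arrival time A_3=9
draw d_4=3: τ_4=4, arrival time A_4=13
draw d_5=2: τ_5=2, arrival time A_5=15
draw d_6=3: τ_6=4, arrival time A_6=19
draw d_7=0: τ_7=2, arrival time A_7=21
draw d_8=3: τ_8=4, arrival time A_8=25
draw d_9=0: τ_9=2, arrival time A_9=27
N_t over t=0..9: 0:0 1:0 2:1 3:1 4:1 5:1 6:1 7:2 8:2 9:3

3


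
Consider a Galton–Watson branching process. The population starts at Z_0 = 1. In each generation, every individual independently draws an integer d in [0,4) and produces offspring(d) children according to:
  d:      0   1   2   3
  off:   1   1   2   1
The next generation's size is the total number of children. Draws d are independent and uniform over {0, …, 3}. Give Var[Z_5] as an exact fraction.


3939375/1048576

Outcome values over d=0..3: [1, 1, 2, 1]
Σy = 5, Σy² = 7, M = 4
μ = 5/4 = 5/4,  σ² = 7/4 − (5/4)² = 3/16
V_0 = 0, E_0 = 1
V_1 = 3/16·E_0 + (5/4)²·V_0 = 3/16;  E_1 = 5/4
V_2 = 3/16·E_1 + (5/4)²·V_1 = 135/256;  E_2 = 25/16
V_3 = 3/16·E_2 + (5/4)²·V_2 = 4575/4096;  E_3 = 125/64
V_4 = 3/16·E_3 + (5/4)²·V_3 = 138375/65536;  E_4 = 625/256
V_5 = 3/16·E_4 + (5/4)²·V_4 = 3939375/1048576;  E_5 = 3125/1024


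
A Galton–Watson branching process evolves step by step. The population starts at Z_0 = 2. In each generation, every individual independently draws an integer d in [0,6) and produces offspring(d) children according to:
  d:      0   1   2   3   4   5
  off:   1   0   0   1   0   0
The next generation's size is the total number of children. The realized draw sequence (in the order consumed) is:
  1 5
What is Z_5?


0

gen 0: Z_0=2, draws=[1, 5], offspring=[0, 0], Z_1=0
gen 1: Z_1=0, draws=[], offspring=[], Z_2=0
gen 2: Z_2=0, draws=[], offspring=[], Z_3=0
gen 3: Z_3=0, draws=[], offspring=[], Z_4=0
gen 4: Z_4=0, draws=[], offspring=[], Z_5=0


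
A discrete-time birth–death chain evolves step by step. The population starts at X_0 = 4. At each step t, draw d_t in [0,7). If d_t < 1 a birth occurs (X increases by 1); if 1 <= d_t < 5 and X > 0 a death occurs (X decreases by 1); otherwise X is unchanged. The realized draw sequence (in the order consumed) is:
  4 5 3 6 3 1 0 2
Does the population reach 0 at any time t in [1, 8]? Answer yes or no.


yes

t=0: X=4, d=4 → death, X_1=3
t=1: X=3, d=5 → hold, X_2=3
t=2: X=3, d=3 → death, X_3=2
t=3: X=2, d=6 → hold, X_4=2
t=4: X=2, d=3 → death, X_5=1
t=5: X=1, d=1 → death, X_6=0
t=6: X=0, d=0 → birth, X_7=1
t=7: X=1, d=2 → death, X_8=0


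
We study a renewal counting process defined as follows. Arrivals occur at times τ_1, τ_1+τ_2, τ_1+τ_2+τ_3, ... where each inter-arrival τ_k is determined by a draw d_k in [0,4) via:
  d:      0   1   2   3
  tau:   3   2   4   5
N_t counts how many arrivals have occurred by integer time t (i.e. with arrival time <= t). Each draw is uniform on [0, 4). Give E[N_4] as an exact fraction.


Inter-arrival values over d=0..3: [3, 2, 4, 5]
Each d has probability 1/4, so the pmf of τ is: f(2) = 1/4, f(3) = 1/4, f(4) = 1/4, f(5) = 1/4
Renewal equation for m(n) = E[N_n]: condition on τ_1 = k (if k <= n, one arrival plus a fresh copy on the remaining n−k steps): m(n) = F(n) + Σ_{k<=n} f(k)·m(n−k), where F(n) = P(τ <= n) and m(0) = 0
m(1) = F(1) = 0
m(2) = F(2) = 1/4
m(3) = F(3) = 1/2
m(4) = F(4) + f(2)·m(2) = 3/4 + 1/4·1/4 = 13/16
E[N_4] = m(4) = 13/16

13/16


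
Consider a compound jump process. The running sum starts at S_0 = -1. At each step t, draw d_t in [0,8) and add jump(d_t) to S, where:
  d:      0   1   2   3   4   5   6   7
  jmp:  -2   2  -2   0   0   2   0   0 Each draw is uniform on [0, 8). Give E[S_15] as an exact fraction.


-1

Outcome values over d=0..7: [-2, 2, -2, 0, 0, 2, 0, 0]
Σy = 0, Σy² = 16, M = 8
μ = 0/8 = 0,  σ² = 16/8 − (0)² = 2
E[S_15] = -1 + 15·(0) = -1


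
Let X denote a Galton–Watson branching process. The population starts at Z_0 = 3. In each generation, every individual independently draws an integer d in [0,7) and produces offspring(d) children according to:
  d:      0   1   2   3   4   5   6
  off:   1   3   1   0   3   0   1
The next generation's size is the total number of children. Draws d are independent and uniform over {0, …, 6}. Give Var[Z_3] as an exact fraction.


3095334/117649

Outcome values over d=0..6: [1, 3, 1, 0, 3, 0, 1]
Σy = 9, Σy² = 21, M = 7
μ = 9/7 = 9/7,  σ² = 21/7 − (9/7)² = 66/49
V_0 = 0, E_0 = 3
V_1 = 66/49·E_0 + (9/7)²·V_0 = 198/49;  E_1 = 27/7
V_2 = 66/49·E_1 + (9/7)²·V_1 = 28512/2401;  E_2 = 243/49
V_3 = 66/49·E_2 + (9/7)²·V_2 = 3095334/117649;  E_3 = 2187/343


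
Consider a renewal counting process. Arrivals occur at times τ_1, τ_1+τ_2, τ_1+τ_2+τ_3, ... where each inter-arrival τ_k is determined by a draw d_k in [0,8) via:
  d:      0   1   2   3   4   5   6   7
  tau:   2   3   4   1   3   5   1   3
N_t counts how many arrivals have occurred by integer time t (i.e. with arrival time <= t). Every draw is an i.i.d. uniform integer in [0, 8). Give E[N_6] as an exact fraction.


Inter-arrival values over d=0..7: [2, 3, 4, 1, 3, 5, 1, 3]
Each d has probability 1/8, so the pmf of τ is: f(1) = 1/4, f(2) = 1/8, f(3) = 3/8, f(4) = 1/8, f(5) = 1/8
Renewal equation for m(n) = E[N_n]: condition on τ_1 = k (if k <= n, one arrival plus a fresh copy on the remaining n−k steps): m(n) = F(n) + Σ_{k<=n} f(k)·m(n−k), where F(n) = P(τ <= n) and m(0) = 0
m(1) = F(1) = 1/4
m(2) = F(2) + f(1)·m(1) = 3/8 + 1/4·1/4 = 7/16
m(3) = F(3) + f(1)·m(2) + f(2)·m(1) = 3/4 + 1/4·7/16 + 1/8·1/4 = 57/64
m(4) = F(4) + f(1)·m(3) + f(2)·m(2) + f(3)·m(1) = 7/8 + 1/4·57/64 + 1/8·7/16 + 3/8·1/4 = 319/256
m(5) = F(5) + f(1)·m(4) + f(2)·m(3) + f(3)·m(2) + f(4)·m(1) = 1 + 1/4·319/256 + 1/8·57/64 + 3/8·7/16 + 1/8·1/4 = 1657/1024
m(6) = F(6) + f(1)·m(5) + f(2)·m(4) + f(3)·m(3) + f(4)·m(2) + f(5)·m(1) = 1 + 1/4·1657/1024 + 1/8·319/256 + 3/8·57/64 + 1/8·7/16 + 1/8·1/4 = 8111/4096
E[N_6] = m(6) = 8111/4096

8111/4096


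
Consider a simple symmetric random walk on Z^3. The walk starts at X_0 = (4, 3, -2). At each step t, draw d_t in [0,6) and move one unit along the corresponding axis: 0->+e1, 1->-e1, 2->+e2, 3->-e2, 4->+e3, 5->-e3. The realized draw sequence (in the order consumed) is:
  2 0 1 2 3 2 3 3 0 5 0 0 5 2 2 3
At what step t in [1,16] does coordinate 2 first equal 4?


t=0: X=(4, 3, -2), d=2 → +e2, X_1=(4, 4, -2)
t=1: X=(4, 4, -2), d=0 → +e1, X_2=(5, 4, -2)
t=2: X=(5, 4, -2), d=1 → -e1, X_3=(4, 4, -2)
t=3: X=(4, 4, -2), d=2 → +e2, X_4=(4, 5, -2)
t=4: X=(4, 5, -2), d=3 → -e2, X_5=(4, 4, -2)
t=5: X=(4, 4, -2), d=2 → +e2, X_6=(4, 5, -2)
t=6: X=(4, 5, -2), d=3 → -e2, X_7=(4, 4, -2)
t=7: X=(4, 4, -2), d=3 → -e2, X_8=(4, 3, -2)
t=8: X=(4, 3, -2), d=0 → +e1, X_9=(5, 3, -2)
t=9: X=(5, 3, -2), d=5 → -e3, X_10=(5, 3, -3)
t=10: X=(5, 3, -3), d=0 → +e1, X_11=(6, 3, -3)
t=11: X=(6, 3, -3), d=0 → +e1, X_12=(7, 3, -3)
t=12: X=(7, 3, -3), d=5 → -e3, X_13=(7, 3, -4)
t=13: X=(7, 3, -4), d=2 → +e2, X_14=(7, 4, -4)
t=14: X=(7, 4, -4), d=2 → +e2, X_15=(7, 5, -4)
t=15: X=(7, 5, -4), d=3 → -e2, X_16=(7, 4, -4)

1


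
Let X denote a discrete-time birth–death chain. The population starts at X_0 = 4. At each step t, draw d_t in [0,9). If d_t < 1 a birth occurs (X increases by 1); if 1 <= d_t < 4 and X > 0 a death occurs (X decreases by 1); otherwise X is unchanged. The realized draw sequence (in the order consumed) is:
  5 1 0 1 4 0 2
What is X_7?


3

t=0: X=4, d=5 → hold, X_1=4
t=1: X=4, d=1 → death, X_2=3
t=2: X=3, d=0 → birth, X_3=4
t=3: X=4, d=1 → death, X_4=3
t=4: X=3, d=4 → hold, X_5=3
t=5: X=3, d=0 → birth, X_6=4
t=6: X=4, d=2 → death, X_7=3
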